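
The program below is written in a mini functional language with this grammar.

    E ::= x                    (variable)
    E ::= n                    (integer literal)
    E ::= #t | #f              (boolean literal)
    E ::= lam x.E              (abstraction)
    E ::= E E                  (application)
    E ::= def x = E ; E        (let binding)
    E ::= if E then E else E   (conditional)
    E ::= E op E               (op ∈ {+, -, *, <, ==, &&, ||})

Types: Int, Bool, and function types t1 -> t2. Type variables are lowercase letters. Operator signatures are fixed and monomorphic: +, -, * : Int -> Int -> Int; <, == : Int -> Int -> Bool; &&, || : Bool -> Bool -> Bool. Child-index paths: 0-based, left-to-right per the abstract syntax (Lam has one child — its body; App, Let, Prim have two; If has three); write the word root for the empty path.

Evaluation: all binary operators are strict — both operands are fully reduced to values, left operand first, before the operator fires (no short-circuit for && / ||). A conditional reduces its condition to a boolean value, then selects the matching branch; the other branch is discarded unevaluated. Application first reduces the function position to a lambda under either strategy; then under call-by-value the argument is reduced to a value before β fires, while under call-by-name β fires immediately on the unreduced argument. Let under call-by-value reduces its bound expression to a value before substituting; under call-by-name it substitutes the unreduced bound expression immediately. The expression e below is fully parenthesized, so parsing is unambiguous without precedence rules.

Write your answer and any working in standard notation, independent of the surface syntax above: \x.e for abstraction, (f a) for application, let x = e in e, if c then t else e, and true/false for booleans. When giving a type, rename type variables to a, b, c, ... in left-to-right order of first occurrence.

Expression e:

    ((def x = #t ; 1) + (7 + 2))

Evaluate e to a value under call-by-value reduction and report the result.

Answer: 10

Derivation:
step 0: ((let x = true in 1) + (7 + 2))
step 1: [let@0] (1 + (7 + 2))
step 2: [delta@1] (1 + 9)
step 3: [delta@root] 10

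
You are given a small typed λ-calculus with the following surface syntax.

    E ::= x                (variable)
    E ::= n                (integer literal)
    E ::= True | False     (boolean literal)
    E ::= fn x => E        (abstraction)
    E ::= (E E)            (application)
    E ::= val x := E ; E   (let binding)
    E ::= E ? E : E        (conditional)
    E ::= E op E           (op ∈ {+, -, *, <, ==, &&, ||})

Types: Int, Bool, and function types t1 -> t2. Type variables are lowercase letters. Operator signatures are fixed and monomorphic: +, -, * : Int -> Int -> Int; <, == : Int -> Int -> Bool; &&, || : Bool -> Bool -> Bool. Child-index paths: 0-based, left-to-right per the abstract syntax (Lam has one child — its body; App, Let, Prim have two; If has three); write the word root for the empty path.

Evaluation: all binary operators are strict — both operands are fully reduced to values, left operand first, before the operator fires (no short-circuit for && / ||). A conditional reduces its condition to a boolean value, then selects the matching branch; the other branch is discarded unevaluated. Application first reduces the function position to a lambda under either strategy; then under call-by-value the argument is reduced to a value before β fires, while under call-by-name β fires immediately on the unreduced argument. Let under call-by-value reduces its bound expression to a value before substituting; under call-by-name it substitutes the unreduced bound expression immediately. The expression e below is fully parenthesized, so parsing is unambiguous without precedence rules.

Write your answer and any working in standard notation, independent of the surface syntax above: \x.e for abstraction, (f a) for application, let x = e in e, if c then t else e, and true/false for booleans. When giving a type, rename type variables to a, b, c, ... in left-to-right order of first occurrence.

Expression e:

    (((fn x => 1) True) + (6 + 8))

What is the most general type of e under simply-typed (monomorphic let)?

Derivation:
\x._ : a -> Int
  unify a -> Int ~ Bool -> b
  unify a ~ Bool
  unify Int ~ b
_ _ : Int
  unify Int ~ Int
  unify Int ~ Int
  unify Int ~ Int
  unify Int ~ Int

Answer: Int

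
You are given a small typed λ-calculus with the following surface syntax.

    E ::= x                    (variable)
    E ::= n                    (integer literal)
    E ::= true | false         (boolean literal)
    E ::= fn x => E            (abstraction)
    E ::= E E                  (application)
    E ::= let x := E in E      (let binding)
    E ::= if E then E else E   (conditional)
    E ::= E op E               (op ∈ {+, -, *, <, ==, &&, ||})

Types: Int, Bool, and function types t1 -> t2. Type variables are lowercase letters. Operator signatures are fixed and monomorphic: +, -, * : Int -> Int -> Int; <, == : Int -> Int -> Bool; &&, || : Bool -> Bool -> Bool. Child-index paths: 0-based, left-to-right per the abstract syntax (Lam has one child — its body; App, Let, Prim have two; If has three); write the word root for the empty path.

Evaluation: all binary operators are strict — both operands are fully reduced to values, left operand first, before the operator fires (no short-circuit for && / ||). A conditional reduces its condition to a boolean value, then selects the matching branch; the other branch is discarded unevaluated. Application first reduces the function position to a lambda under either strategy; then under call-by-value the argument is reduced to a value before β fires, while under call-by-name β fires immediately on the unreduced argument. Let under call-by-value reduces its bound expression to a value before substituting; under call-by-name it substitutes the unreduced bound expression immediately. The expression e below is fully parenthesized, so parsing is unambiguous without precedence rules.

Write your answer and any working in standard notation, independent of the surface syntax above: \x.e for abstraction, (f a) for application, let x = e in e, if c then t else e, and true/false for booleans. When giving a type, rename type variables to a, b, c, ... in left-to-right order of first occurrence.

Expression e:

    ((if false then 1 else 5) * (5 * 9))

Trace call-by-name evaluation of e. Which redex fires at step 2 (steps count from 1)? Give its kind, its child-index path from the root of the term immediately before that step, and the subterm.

Answer: delta at 1 : (5 * 9)

Working:
step 0: ((if false then 1 else 5) * (5 * 9))
step 1: [if@0] (5 * (5 * 9))
step 2: [delta@1] (5 * 45)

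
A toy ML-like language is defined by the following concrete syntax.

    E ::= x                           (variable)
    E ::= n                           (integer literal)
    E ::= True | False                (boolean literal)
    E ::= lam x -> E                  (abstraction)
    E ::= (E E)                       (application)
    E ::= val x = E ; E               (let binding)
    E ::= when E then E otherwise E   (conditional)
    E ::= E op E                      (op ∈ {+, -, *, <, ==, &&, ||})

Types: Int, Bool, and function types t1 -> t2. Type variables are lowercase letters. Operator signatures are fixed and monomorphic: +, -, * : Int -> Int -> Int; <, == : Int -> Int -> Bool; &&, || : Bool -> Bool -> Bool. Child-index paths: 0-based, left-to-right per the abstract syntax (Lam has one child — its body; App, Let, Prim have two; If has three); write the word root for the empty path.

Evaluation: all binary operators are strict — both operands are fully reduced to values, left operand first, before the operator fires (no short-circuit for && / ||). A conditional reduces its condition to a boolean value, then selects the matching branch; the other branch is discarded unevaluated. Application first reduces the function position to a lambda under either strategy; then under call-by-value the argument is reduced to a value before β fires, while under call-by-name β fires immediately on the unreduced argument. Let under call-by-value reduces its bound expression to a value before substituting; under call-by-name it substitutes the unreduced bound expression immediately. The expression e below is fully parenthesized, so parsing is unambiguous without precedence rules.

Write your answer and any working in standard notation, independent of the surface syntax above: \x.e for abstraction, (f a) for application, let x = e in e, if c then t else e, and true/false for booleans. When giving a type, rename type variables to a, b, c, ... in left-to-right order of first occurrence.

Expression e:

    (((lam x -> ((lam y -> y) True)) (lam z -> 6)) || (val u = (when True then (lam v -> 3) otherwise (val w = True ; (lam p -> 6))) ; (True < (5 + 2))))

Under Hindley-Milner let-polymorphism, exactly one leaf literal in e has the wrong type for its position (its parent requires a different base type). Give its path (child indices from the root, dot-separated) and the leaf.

Working:
y : b
\y._ : b -> b
  unify b -> b ~ Bool -> c
  unify b ~ Bool
  unify Bool ~ c
_ _ : Bool
\x._ : a -> Bool
\z._ : d -> Int
  unify a -> Bool ~ (d -> Int) -> e
  unify a ~ d -> Int
  unify Bool ~ e
_ _ : Bool
  unify Bool ~ Bool
  unify Bool ~ Bool
\v._ : f -> Int
let w : Bool
\p._ : g -> Int
  unify f -> Int ~ g -> Int
  unify f ~ g
  unify Int ~ Int
let u : forall. g -> Int
  unify Bool ~ Int
  FAIL: mismatch Bool ~ Int

Answer: 1.1.0 : true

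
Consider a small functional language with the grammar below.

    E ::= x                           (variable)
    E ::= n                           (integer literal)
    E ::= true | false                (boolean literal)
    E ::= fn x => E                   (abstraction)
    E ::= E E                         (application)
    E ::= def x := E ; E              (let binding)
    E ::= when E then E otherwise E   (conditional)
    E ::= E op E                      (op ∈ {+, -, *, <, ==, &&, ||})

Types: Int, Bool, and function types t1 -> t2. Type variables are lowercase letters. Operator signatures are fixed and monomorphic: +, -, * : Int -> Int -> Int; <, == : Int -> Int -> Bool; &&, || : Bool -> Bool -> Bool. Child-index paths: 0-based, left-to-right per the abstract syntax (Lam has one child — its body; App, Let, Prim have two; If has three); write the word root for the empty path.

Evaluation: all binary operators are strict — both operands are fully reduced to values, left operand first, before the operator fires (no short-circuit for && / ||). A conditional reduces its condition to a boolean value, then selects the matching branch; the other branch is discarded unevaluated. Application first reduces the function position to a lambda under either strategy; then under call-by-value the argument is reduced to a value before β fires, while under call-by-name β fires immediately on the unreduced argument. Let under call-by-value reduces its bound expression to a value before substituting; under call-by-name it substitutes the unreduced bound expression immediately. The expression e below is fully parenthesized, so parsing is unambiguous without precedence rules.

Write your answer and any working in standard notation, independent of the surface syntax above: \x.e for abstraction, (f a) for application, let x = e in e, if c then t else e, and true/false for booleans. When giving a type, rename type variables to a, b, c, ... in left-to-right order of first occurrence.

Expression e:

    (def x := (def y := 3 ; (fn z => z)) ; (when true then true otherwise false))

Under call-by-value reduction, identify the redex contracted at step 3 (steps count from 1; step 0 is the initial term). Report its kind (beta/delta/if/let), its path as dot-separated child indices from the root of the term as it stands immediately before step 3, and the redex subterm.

Trace:
step 0: (let x = (let y = 3 in (\z.z)) in (if true then true else false))
step 1: [let@0] (let x = (\z.z) in (if true then true else false))
step 2: [let@root] (if true then true else false)
step 3: [if@root] true

Answer: if at root : (if true then true else false)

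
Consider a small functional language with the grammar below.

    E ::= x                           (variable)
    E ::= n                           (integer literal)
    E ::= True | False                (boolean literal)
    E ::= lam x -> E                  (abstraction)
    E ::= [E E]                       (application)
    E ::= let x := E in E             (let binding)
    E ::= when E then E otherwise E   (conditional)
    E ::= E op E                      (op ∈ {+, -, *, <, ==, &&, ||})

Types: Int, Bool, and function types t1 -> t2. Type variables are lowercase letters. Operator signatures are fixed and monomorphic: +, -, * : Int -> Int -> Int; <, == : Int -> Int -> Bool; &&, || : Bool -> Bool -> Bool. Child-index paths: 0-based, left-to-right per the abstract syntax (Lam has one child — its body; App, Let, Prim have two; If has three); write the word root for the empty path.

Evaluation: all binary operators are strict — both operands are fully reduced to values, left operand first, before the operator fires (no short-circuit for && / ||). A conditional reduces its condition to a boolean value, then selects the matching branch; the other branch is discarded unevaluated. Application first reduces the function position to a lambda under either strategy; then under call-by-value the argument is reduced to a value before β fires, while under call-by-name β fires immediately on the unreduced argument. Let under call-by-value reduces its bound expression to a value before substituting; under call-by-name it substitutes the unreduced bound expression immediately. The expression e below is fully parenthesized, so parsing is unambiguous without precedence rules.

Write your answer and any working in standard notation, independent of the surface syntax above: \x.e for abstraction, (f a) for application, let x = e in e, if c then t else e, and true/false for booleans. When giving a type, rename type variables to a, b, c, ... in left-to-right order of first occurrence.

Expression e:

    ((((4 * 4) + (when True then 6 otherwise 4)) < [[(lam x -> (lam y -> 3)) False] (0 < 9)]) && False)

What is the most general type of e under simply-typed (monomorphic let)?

Answer: Bool

Working:
  unify Int ~ Int
  unify Int ~ Int
  unify Int ~ Int
  unify Bool ~ Bool
  unify Int ~ Int
  unify Int ~ Int
  unify Int ~ Int
\y._ : b -> Int
\x._ : a -> b -> Int
  unify a -> b -> Int ~ Bool -> c
  unify a ~ Bool
  unify b -> Int ~ c
_ _ : b -> Int
  unify Int ~ Int
  unify Int ~ Int
  unify b -> Int ~ Bool -> d
  unify b ~ Bool
  unify Int ~ d
_ _ : Int
  unify Int ~ Int
  unify Bool ~ Bool
  unify Bool ~ Bool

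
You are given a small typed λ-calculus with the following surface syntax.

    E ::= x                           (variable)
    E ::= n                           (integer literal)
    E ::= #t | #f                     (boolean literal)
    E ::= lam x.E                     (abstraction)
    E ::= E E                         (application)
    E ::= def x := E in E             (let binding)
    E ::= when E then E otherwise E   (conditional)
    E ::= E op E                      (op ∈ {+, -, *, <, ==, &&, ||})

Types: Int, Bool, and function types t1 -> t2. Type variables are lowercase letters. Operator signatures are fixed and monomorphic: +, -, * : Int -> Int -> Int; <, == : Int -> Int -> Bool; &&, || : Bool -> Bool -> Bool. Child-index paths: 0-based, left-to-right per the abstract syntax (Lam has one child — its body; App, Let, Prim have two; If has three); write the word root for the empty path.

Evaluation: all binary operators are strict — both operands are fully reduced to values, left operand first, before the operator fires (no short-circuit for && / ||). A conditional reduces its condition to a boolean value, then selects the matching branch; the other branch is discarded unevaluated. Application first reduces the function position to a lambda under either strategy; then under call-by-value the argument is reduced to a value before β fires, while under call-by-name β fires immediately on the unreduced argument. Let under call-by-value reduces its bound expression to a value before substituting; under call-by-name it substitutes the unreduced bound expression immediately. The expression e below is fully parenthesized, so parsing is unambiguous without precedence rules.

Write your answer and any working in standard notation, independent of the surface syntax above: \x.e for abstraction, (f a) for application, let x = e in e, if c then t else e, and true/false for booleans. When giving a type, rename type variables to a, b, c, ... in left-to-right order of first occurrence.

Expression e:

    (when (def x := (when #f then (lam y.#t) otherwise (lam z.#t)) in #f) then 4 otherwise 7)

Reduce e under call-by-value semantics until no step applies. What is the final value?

Derivation:
step 0: (if (let x = (if false then (\y.true) else (\z.true)) in false) then 4 else 7)
step 1: [if@0.0] (if (let x = (\z.true) in false) then 4 else 7)
step 2: [let@0] (if false then 4 else 7)
step 3: [if@root] 7

Answer: 7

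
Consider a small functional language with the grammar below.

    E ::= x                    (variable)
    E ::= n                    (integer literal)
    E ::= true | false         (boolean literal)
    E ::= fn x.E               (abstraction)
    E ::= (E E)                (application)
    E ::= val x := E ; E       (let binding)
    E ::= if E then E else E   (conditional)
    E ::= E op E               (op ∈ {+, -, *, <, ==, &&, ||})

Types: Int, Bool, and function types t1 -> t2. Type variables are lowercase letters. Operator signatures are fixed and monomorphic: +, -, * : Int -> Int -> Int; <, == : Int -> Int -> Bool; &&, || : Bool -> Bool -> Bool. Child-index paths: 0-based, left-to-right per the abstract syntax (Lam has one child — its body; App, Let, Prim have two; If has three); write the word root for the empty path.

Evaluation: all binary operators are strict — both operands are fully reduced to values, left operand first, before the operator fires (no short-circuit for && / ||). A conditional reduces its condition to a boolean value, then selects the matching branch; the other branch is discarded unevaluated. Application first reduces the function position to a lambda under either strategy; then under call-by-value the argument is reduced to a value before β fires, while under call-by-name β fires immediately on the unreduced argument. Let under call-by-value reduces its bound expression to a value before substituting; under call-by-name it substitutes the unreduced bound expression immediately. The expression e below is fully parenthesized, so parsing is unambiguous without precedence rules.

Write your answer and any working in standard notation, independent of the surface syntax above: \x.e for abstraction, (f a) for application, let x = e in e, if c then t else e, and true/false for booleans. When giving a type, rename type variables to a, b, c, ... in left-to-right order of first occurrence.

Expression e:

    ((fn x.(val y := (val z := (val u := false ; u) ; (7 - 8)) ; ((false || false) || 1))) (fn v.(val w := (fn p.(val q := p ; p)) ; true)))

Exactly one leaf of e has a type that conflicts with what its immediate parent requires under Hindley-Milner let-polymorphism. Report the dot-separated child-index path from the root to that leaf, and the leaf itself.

Trace:
let u : Bool
u : Bool
let z : Bool
  unify Int ~ Int
  unify Int ~ Int
let y : Int
  unify Bool ~ Bool
  unify Bool ~ Bool
  unify Bool ~ Bool
  unify Int ~ Bool
  FAIL: mismatch Int ~ Bool

Answer: 0.0.1.1 : 1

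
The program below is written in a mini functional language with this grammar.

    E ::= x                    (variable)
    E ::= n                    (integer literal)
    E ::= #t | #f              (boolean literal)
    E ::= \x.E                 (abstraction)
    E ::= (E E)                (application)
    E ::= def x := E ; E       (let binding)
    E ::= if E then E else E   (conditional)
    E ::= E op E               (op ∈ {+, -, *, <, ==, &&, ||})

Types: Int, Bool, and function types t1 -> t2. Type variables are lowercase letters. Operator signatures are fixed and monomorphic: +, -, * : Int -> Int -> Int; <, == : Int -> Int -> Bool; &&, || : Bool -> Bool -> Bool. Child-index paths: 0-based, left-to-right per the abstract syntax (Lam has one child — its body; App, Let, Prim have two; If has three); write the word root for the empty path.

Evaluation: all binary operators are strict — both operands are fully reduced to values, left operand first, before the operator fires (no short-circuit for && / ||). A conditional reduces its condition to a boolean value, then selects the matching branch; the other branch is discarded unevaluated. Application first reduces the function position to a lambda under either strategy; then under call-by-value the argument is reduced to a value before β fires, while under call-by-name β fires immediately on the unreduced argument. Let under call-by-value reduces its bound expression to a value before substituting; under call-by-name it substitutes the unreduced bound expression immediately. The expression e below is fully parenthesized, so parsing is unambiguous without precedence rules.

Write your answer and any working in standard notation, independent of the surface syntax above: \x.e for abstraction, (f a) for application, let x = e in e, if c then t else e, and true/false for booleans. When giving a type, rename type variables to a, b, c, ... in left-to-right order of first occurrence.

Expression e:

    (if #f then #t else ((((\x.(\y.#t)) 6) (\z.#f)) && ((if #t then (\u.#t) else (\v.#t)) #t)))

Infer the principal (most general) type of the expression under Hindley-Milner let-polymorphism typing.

Answer: Bool

Derivation:
  unify Bool ~ Bool
\y._ : b -> Bool
\x._ : a -> b -> Bool
  unify a -> b -> Bool ~ Int -> c
  unify a ~ Int
  unify b -> Bool ~ c
_ _ : b -> Bool
\z._ : d -> Bool
  unify b -> Bool ~ (d -> Bool) -> e
  unify b ~ d -> Bool
  unify Bool ~ e
_ _ : Bool
  unify Bool ~ Bool
  unify Bool ~ Bool
\u._ : f -> Bool
\v._ : g -> Bool
  unify f -> Bool ~ g -> Bool
  unify f ~ g
  unify Bool ~ Bool
  unify g -> Bool ~ Bool -> h
  unify g ~ Bool
  unify Bool ~ h
_ _ : Bool
  unify Bool ~ Bool
  unify Bool ~ Bool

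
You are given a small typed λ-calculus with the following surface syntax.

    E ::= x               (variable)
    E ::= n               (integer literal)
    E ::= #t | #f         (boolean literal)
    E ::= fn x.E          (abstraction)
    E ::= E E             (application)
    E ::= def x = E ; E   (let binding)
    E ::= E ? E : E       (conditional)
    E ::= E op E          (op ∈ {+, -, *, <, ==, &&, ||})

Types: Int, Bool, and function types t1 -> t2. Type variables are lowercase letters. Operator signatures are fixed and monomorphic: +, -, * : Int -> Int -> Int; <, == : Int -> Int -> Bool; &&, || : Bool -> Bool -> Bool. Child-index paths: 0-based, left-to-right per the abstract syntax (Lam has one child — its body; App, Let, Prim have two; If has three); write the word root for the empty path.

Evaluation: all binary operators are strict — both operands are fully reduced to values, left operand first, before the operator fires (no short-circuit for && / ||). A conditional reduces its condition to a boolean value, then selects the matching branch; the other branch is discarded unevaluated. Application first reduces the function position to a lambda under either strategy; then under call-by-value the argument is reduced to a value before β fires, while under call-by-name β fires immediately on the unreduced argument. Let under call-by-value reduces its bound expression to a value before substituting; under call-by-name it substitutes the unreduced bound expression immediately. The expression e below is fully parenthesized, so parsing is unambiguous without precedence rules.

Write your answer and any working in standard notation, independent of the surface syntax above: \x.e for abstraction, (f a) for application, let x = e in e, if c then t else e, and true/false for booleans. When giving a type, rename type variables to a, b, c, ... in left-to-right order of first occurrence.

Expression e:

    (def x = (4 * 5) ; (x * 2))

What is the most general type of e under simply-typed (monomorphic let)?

Working:
  unify Int ~ Int
  unify Int ~ Int
let x : Int
x : Int
  unify Int ~ Int
  unify Int ~ Int

Answer: Int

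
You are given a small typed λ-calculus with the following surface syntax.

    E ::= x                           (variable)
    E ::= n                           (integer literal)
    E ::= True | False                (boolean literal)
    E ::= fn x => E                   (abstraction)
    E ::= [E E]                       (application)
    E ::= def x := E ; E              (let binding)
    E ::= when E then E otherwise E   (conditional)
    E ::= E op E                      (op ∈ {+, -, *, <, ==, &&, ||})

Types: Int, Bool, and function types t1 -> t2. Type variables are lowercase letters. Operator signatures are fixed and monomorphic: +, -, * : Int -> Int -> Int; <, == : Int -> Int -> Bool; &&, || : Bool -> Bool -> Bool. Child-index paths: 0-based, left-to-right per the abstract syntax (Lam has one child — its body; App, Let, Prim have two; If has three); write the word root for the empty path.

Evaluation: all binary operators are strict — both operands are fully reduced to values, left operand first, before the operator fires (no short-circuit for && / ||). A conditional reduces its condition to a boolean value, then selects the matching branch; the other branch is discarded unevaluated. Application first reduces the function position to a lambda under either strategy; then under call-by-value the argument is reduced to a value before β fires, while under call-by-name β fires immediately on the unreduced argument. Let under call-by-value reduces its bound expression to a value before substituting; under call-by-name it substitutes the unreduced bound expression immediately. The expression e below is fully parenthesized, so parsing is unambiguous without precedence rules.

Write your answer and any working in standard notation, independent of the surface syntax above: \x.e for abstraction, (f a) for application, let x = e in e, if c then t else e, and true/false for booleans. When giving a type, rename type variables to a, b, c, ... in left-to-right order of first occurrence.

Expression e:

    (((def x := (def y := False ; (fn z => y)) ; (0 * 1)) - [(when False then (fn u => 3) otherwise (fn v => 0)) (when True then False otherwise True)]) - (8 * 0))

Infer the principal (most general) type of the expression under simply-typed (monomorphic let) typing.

Trace:
let y : Bool
y : Bool
\z._ : a -> Bool
let x : a -> Bool
  unify Int ~ Int
  unify Int ~ Int
  unify Int ~ Int
  unify Bool ~ Bool
\u._ : b -> Int
\v._ : c -> Int
  unify b -> Int ~ c -> Int
  unify b ~ c
  unify Int ~ Int
  unify Bool ~ Bool
  unify Bool ~ Bool
  unify c -> Int ~ Bool -> d
  unify c ~ Bool
  unify Int ~ d
_ _ : Int
  unify Int ~ Int
  unify Int ~ Int
  unify Int ~ Int
  unify Int ~ Int
  unify Int ~ Int

Answer: Int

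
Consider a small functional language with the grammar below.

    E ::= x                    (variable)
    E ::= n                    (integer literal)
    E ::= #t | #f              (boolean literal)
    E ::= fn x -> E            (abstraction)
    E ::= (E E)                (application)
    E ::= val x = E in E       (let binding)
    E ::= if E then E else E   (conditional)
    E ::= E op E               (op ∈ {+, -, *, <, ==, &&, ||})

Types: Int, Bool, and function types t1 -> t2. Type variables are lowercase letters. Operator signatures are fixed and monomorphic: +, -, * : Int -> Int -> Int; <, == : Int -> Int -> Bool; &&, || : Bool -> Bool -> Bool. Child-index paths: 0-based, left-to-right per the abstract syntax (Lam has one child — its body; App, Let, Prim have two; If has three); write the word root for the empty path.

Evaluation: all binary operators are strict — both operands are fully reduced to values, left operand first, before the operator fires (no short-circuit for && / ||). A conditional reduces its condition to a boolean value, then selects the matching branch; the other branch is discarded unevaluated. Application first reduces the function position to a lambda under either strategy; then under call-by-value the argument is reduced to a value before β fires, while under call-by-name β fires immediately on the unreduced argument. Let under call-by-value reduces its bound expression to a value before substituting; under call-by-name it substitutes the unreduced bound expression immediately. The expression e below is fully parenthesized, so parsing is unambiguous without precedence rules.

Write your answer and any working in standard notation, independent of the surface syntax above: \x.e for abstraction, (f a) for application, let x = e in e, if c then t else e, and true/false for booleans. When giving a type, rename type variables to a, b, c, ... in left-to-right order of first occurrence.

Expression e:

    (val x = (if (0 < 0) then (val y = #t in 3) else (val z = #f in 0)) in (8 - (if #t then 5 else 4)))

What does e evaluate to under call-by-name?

Answer: 3

Working:
step 0: (let x = (if (0 < 0) then (let y = true in 3) else (let z = false in 0)) in (8 - (if true then 5 else 4)))
step 1: [let@root] (8 - (if true then 5 else 4))
step 2: [if@1] (8 - 5)
step 3: [delta@root] 3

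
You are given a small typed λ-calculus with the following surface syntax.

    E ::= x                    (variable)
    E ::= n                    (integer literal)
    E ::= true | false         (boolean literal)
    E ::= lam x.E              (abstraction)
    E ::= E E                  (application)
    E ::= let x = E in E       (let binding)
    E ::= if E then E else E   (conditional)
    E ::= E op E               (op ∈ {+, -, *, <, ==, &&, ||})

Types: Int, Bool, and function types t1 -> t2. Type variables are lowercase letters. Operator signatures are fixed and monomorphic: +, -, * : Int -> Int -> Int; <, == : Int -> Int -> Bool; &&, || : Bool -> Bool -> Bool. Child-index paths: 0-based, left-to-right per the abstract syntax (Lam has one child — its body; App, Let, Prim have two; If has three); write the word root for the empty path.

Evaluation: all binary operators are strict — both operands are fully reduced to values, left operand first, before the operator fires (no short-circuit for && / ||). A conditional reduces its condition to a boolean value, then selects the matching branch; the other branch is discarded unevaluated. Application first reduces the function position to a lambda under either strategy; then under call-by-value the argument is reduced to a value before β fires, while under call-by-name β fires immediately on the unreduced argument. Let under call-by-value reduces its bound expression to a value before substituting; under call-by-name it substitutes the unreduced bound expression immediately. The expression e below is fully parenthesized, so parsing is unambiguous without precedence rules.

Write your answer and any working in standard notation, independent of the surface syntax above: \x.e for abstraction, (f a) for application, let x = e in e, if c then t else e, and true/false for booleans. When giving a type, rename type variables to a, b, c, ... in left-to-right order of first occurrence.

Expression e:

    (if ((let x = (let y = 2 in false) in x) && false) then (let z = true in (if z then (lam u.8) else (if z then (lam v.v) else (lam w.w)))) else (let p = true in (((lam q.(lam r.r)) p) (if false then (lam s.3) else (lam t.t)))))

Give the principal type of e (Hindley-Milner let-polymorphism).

Trace:
let y : Int
let x : Bool
x : Bool
  unify Bool ~ Bool
  unify Bool ~ Bool
  unify Bool ~ Bool
let z : Bool
z : Bool
  unify Bool ~ Bool
\u._ : a -> Int
z : Bool
  unify Bool ~ Bool
v : b
\v._ : b -> b
w : c
\w._ : c -> c
  unify b -> b ~ c -> c
  unify b ~ c
  unify c ~ c
  unify a -> Int ~ c -> c
  unify a ~ c
  unify Int ~ c
let p : Bool
r : e
\r._ : e -> e
\q._ : d -> e -> e
p : Bool
  unify d -> e -> e ~ Bool -> f
  unify d ~ Bool
  unify e -> e ~ f
_ _ : e -> e
  unify Bool ~ Bool
\s._ : g -> Int
t : h
\t._ : h -> h
  unify g -> Int ~ h -> h
  unify g ~ h
  unify Int ~ h
  unify e -> e ~ (Int -> Int) -> i
  unify e ~ Int -> Int
  unify Int -> Int ~ i
_ _ : Int -> Int
  unify Int -> Int ~ Int -> Int
  unify Int ~ Int
  unify Int ~ Int

Answer: Int -> Int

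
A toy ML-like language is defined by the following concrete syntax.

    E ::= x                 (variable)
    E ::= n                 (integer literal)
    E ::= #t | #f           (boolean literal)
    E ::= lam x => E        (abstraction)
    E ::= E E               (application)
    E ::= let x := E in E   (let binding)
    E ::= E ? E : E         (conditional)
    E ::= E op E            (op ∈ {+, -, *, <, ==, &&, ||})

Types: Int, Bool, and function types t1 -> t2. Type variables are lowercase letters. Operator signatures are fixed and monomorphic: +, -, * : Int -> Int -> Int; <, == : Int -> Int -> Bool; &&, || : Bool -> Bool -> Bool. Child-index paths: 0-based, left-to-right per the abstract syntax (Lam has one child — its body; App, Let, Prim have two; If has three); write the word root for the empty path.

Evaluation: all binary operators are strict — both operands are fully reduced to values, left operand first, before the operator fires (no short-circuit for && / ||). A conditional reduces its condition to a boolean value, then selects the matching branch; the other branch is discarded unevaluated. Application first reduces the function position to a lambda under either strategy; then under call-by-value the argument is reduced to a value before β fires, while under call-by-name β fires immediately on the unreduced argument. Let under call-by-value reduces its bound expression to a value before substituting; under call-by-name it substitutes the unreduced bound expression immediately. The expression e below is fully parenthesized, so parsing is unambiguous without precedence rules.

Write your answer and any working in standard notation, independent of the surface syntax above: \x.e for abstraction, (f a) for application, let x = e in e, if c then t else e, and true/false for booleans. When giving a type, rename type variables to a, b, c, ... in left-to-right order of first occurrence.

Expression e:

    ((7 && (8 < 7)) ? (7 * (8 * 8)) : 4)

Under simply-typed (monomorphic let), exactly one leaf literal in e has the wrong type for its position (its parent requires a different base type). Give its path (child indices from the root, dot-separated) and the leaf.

Trace:
  unify Int ~ Bool
  FAIL: mismatch Int ~ Bool

Answer: 0.0 : 7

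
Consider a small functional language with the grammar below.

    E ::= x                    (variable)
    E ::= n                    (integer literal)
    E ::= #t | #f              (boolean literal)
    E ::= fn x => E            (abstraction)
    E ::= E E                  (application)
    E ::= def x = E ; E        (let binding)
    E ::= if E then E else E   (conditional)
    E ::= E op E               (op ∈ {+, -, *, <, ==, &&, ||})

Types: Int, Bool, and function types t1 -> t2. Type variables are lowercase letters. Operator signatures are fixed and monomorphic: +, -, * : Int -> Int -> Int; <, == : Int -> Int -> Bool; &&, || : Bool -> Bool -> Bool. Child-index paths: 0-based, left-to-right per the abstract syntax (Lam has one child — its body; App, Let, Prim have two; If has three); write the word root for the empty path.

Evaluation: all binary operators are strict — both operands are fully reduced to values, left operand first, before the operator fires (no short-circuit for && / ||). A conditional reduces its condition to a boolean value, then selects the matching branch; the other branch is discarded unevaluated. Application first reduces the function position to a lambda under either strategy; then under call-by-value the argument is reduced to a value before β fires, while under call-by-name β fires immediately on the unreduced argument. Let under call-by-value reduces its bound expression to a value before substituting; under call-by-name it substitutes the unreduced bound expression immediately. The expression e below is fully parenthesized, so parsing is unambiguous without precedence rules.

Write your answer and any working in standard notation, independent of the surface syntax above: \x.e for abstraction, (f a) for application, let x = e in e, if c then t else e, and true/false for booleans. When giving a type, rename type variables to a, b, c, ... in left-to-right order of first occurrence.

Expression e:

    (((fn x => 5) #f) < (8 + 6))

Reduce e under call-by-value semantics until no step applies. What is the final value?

Answer: true

Working:
step 0: (((\x.5) false) < (8 + 6))
step 1: [beta@0] (5 < (8 + 6))
step 2: [delta@1] (5 < 14)
step 3: [delta@root] true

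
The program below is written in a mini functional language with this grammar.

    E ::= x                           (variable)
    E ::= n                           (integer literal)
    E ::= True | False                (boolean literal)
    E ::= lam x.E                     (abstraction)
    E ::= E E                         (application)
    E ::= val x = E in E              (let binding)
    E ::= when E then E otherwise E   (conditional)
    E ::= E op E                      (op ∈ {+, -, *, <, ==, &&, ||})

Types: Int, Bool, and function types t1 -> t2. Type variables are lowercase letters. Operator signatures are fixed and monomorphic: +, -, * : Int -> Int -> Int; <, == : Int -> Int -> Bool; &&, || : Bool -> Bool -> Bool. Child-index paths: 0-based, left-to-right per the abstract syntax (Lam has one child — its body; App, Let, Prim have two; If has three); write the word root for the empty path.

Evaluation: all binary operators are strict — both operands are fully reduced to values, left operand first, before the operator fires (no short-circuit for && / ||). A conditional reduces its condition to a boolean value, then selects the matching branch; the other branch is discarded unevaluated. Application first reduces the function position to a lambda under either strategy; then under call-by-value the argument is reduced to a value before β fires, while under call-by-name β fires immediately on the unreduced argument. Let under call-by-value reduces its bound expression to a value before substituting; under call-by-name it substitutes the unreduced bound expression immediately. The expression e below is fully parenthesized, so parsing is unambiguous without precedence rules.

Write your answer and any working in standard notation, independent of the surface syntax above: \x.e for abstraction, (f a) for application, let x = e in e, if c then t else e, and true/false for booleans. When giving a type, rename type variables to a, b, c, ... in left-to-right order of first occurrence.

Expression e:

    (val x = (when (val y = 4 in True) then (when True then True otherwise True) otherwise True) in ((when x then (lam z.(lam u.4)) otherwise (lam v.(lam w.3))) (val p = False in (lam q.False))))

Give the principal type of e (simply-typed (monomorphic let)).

Trace:
let y : Int
  unify Bool ~ Bool
  unify Bool ~ Bool
  unify Bool ~ Bool
  unify Bool ~ Bool
let x : Bool
x : Bool
  unify Bool ~ Bool
\u._ : b -> Int
\z._ : a -> b -> Int
\w._ : d -> Int
\v._ : c -> d -> Int
  unify a -> b -> Int ~ c -> d -> Int
  unify a ~ c
  unify b -> Int ~ d -> Int
  unify b ~ d
  unify Int ~ Int
let p : Bool
\q._ : e -> Bool
  unify c -> d -> Int ~ (e -> Bool) -> f
  unify c ~ e -> Bool
  unify d -> Int ~ f
_ _ : d -> Int

Answer: a -> Int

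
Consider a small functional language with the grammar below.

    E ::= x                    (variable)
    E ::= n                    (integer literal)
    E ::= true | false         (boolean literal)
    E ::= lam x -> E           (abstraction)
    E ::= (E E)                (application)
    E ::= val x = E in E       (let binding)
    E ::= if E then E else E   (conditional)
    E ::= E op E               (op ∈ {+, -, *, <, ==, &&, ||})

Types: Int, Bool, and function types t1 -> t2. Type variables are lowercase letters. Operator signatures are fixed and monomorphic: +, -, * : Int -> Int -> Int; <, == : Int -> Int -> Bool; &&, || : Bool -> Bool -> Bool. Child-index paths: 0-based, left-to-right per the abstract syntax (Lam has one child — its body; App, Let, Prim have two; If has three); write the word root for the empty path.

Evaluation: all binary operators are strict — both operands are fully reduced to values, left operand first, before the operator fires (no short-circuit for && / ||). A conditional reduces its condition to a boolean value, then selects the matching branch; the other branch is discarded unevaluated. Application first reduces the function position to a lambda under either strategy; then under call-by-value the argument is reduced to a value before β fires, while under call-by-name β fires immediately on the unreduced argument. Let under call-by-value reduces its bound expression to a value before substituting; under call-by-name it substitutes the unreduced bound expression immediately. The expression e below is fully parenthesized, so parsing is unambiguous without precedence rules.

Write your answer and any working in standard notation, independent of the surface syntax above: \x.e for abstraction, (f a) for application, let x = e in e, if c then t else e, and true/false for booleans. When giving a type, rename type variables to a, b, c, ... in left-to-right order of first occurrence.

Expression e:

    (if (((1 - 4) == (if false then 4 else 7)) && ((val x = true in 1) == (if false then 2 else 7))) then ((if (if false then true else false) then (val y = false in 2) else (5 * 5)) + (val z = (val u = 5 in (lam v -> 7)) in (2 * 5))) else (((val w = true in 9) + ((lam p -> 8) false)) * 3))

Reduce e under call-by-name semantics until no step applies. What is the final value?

Answer: 51

Working:
step 0: (if (((1 - 4) == (if false then 4 else 7)) && ((let x = true in 1) == (if false then 2 else 7))) then ((if (if false then true else false) then (let y = false in 2) else (5 * 5)) + (let z = (let u = 5 in (\v.7)) in (2 * 5))) else (((let w = true in 9) + ((\p.8) false)) * 3))
step 1: [delta@0.0.0] (if ((-3 == (if false then 4 else 7)) && ((let x = true in 1) == (if false then 2 else 7))) then ((if (if false then true else false) then (let y = false in 2) else (5 * 5)) + (let z = (let u = 5 in (\v.7)) in (2 * 5))) else (((let w = true in 9) + ((\p.8) false)) * 3))
step 2: [if@0.0.1] (if ((-3 == 7) && ((let x = true in 1) == (if false then 2 else 7))) then ((if (if false then true else false) then (let y = false in 2) else (5 * 5)) + (let z = (let u = 5 in (\v.7)) in (2 * 5))) else (((let w = true in 9) + ((\p.8) false)) * 3))
step 3: [delta@0.0] (if (false && ((let x = true in 1) == (if false then 2 else 7))) then ((if (if false then true else false) then (let y = false in 2) else (5 * 5)) + (let z = (let u = 5 in (\v.7)) in (2 * 5))) else (((let w = true in 9) + ((\p.8) false)) * 3))
step 4: [let@0.1.0] (if (false && (1 == (if false then 2 else 7))) then ((if (if false then true else false) then (let y = false in 2) else (5 * 5)) + (let z = (let u = 5 in (\v.7)) in (2 * 5))) else (((let w = true in 9) + ((\p.8) false)) * 3))
step 5: [if@0.1.1] (if (false && (1 == 7)) then ((if (if false then true else false) then (let y = false in 2) else (5 * 5)) + (let z = (let u = 5 in (\v.7)) in (2 * 5))) else (((let w = true in 9) + ((\p.8) false)) * 3))
step 6: [delta@0.1] (if (false && false) then ((if (if false then true else false) then (let y = false in 2) else (5 * 5)) + (let z = (let u = 5 in (\v.7)) in (2 * 5))) else (((let w = true in 9) + ((\p.8) false)) * 3))
step 7: [delta@0] (if false then ((if (if false then true else false) then (let y = false in 2) else (5 * 5)) + (let z = (let u = 5 in (\v.7)) in (2 * 5))) else (((let w = true in 9) + ((\p.8) false)) * 3))
step 8: [if@root] (((let w = true in 9) + ((\p.8) false)) * 3)
step 9: [let@0.0] ((9 + ((\p.8) false)) * 3)
step 10: [beta@0.1] ((9 + 8) * 3)
step 11: [delta@0] (17 * 3)
step 12: [delta@root] 51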